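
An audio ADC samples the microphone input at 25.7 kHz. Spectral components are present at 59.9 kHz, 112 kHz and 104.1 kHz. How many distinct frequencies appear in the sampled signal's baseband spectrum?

fs/2 = 12.85 kHz.
59.9 kHz mod fs = 8.5 kHz.
8.5 kHz ≤ fs/2 = 12.85 kHz, appears at 8.5 kHz.
112 kHz mod fs = 9.2 kHz.
9.2 kHz ≤ fs/2 = 12.85 kHz, appears at 9.2 kHz.
104.1 kHz mod fs = 1.3 kHz.
1.3 kHz ≤ fs/2 = 12.85 kHz, appears at 1.3 kHz.
Distinct values: {1.3 kHz, 8.5 kHz, 9.2 kHz} → 3.

3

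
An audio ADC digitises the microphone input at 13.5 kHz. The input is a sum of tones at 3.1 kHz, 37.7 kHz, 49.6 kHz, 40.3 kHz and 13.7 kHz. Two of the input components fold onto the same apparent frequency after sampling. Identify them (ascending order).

13.7 kHz, 40.3 kHz

fs/2 = 6.75 kHz.
3.1 kHz ≤ fs/2 = 6.75 kHz, passes unchanged.
37.7 kHz mod fs = 10.7 kHz.
10.7 kHz > fs/2 = 6.75 kHz, folds to fs − 10.7 kHz = 2.8 kHz.
49.6 kHz mod fs = 9.1 kHz.
9.1 kHz > fs/2 = 6.75 kHz, folds to fs − 9.1 kHz = 4.4 kHz.
40.3 kHz mod fs = 13.3 kHz.
13.3 kHz > fs/2 = 6.75 kHz, folds to fs − 13.3 kHz = 0.2 kHz.
13.7 kHz mod fs = 0.2 kHz.
0.2 kHz ≤ fs/2 = 6.75 kHz, appears at 0.2 kHz.
13.7 kHz and 40.3 kHz both map to 0.2 kHz.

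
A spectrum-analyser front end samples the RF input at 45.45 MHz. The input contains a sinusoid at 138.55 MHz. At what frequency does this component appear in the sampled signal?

138.55 MHz mod fs = 2.2 MHz.
2.2 MHz ≤ fs/2 = 22.725 MHz, appears at 2.2 MHz.

2.2 MHz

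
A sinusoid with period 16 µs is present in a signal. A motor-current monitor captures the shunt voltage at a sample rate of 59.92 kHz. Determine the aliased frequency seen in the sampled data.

T = 16 µs → f = 1/T = 62.5 kHz.
62.5 kHz mod fs = 2.58 kHz.
2.58 kHz ≤ fs/2 = 29.96 kHz, appears at 2.58 kHz.

2.58 kHz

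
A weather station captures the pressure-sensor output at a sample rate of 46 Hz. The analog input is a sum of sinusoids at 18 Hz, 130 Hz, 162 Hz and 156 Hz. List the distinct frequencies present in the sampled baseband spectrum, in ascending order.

8 Hz, 18 Hz, 22 Hz

fs/2 = 23 Hz.
18 Hz ≤ fs/2 = 23 Hz, passes unchanged.
130 Hz mod fs = 38 Hz.
38 Hz > fs/2 = 23 Hz, folds to fs − 38 Hz = 8 Hz.
162 Hz mod fs = 24 Hz.
24 Hz > fs/2 = 23 Hz, folds to fs − 24 Hz = 22 Hz.
156 Hz mod fs = 18 Hz.
18 Hz ≤ fs/2 = 23 Hz, appears at 18 Hz.
Distinct values: {8 Hz, 18 Hz, 22 Hz}.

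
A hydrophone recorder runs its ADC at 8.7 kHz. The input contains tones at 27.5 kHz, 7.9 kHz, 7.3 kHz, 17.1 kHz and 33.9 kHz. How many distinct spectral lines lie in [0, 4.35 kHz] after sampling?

4

fs/2 = 4.35 kHz.
27.5 kHz mod fs = 1.4 kHz.
1.4 kHz ≤ fs/2 = 4.35 kHz, appears at 1.4 kHz.
7.9 kHz > fs/2 = 4.35 kHz, folds to fs − 7.9 kHz = 0.8 kHz.
7.3 kHz > fs/2 = 4.35 kHz, folds to fs − 7.3 kHz = 1.4 kHz.
17.1 kHz mod fs = 8.4 kHz.
8.4 kHz > fs/2 = 4.35 kHz, folds to fs − 8.4 kHz = 0.3 kHz.
33.9 kHz mod fs = 7.8 kHz.
7.8 kHz > fs/2 = 4.35 kHz, folds to fs − 7.8 kHz = 0.9 kHz.
Distinct values: {0.3 kHz, 0.8 kHz, 0.9 kHz, 1.4 kHz} → 4.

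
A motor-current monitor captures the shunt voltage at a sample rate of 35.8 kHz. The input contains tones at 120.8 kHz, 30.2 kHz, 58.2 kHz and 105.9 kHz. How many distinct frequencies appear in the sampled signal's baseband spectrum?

3

fs/2 = 17.9 kHz.
120.8 kHz mod fs = 13.4 kHz.
13.4 kHz ≤ fs/2 = 17.9 kHz, appears at 13.4 kHz.
30.2 kHz > fs/2 = 17.9 kHz, folds to fs − 30.2 kHz = 5.6 kHz.
58.2 kHz mod fs = 22.4 kHz.
22.4 kHz > fs/2 = 17.9 kHz, folds to fs − 22.4 kHz = 13.4 kHz.
105.9 kHz mod fs = 34.3 kHz.
34.3 kHz > fs/2 = 17.9 kHz, folds to fs − 34.3 kHz = 1.5 kHz.
Distinct values: {1.5 kHz, 5.6 kHz, 13.4 kHz} → 3.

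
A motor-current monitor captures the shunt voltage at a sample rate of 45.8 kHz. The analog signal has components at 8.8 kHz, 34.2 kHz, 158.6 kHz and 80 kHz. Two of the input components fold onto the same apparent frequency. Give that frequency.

fs/2 = 22.9 kHz.
8.8 kHz ≤ fs/2 = 22.9 kHz, passes unchanged.
34.2 kHz > fs/2 = 22.9 kHz, folds to fs − 34.2 kHz = 11.6 kHz.
158.6 kHz mod fs = 21.2 kHz.
21.2 kHz ≤ fs/2 = 22.9 kHz, appears at 21.2 kHz.
80 kHz mod fs = 34.2 kHz.
34.2 kHz > fs/2 = 22.9 kHz, folds to fs − 34.2 kHz = 11.6 kHz.
34.2 kHz and 80 kHz both map to 11.6 kHz.

11.6 kHz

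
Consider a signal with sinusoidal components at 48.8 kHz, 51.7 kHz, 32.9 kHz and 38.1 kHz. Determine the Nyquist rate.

103.4 kHz

Highest-frequency component: 51.7 kHz.
Nyquist rate = 2 × 51.7 kHz = 103.4 kHz.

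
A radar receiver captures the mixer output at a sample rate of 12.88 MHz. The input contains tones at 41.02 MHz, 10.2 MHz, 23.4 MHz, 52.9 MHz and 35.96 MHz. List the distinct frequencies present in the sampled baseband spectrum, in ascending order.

fs/2 = 6.44 MHz.
41.02 MHz mod fs = 2.38 MHz.
2.38 MHz ≤ fs/2 = 6.44 MHz, appears at 2.38 MHz.
10.2 MHz > fs/2 = 6.44 MHz, folds to fs − 10.2 MHz = 2.68 MHz.
23.4 MHz mod fs = 10.52 MHz.
10.52 MHz > fs/2 = 6.44 MHz, folds to fs − 10.52 MHz = 2.36 MHz.
52.9 MHz mod fs = 1.38 MHz.
1.38 MHz ≤ fs/2 = 6.44 MHz, appears at 1.38 MHz.
35.96 MHz mod fs = 10.2 MHz.
10.2 MHz > fs/2 = 6.44 MHz, folds to fs − 10.2 MHz = 2.68 MHz.
Distinct values: {1.38 MHz, 2.36 MHz, 2.38 MHz, 2.68 MHz}.

1.38 MHz, 2.36 MHz, 2.38 MHz, 2.68 MHz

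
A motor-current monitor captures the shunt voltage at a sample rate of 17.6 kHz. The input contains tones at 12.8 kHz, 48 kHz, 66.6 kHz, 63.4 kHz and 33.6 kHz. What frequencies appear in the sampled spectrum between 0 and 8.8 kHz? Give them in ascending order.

1.6 kHz, 3.8 kHz, 4.8 kHz, 7 kHz

fs/2 = 8.8 kHz.
12.8 kHz > fs/2 = 8.8 kHz, folds to fs − 12.8 kHz = 4.8 kHz.
48 kHz mod fs = 12.8 kHz.
12.8 kHz > fs/2 = 8.8 kHz, folds to fs − 12.8 kHz = 4.8 kHz.
66.6 kHz mod fs = 13.8 kHz.
13.8 kHz > fs/2 = 8.8 kHz, folds to fs − 13.8 kHz = 3.8 kHz.
63.4 kHz mod fs = 10.6 kHz.
10.6 kHz > fs/2 = 8.8 kHz, folds to fs − 10.6 kHz = 7 kHz.
33.6 kHz mod fs = 16 kHz.
16 kHz > fs/2 = 8.8 kHz, folds to fs − 16 kHz = 1.6 kHz.
Distinct values: {1.6 kHz, 3.8 kHz, 4.8 kHz, 7 kHz}.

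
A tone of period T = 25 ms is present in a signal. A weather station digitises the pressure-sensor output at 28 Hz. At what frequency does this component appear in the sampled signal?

12 Hz

T = 25 ms → f = 1/T = 40 Hz.
40 Hz mod fs = 12 Hz.
12 Hz ≤ fs/2 = 14 Hz, appears at 12 Hz.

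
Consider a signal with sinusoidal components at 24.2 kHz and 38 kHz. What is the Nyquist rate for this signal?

76 kHz

Highest-frequency component: 38 kHz.
Nyquist rate = 2 × 38 kHz = 76 kHz.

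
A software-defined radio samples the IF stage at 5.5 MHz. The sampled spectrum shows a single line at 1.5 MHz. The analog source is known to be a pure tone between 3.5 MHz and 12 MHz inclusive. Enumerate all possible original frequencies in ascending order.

Frequencies that alias to 1.5 MHz are k·fs ± 1.5 MHz for integer k ≥ 0.
k=0: 1.5 MHz.
k=1: 4 MHz, 7 MHz.
k=2: 9.5 MHz, 12.5 MHz.
k=3: 15 MHz, 18 MHz.
Within [3.5 MHz, 12 MHz]: 4 MHz, 7 MHz, 9.5 MHz.

4 MHz, 7 MHz, 9.5 MHz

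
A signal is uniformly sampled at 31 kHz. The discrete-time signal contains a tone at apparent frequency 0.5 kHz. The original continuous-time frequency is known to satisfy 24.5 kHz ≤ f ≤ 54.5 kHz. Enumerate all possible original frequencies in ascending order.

Frequencies that alias to 0.5 kHz are k·fs ± 0.5 kHz for integer k ≥ 0.
k=0: 0.5 kHz.
k=1: 30.5 kHz, 31.5 kHz.
k=2: 61.5 kHz, 62.5 kHz.
Within [24.5 kHz, 54.5 kHz]: 30.5 kHz, 31.5 kHz.

30.5 kHz, 31.5 kHz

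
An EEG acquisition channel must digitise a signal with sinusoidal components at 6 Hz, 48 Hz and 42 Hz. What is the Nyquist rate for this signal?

Highest-frequency component: 48 Hz.
Nyquist rate = 2 × 48 Hz = 96 Hz.

96 Hz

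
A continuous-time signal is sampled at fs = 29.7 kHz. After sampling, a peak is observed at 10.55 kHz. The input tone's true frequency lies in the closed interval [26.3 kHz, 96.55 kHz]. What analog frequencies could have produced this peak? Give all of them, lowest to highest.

Frequencies that alias to 10.55 kHz are k·fs ± 10.55 kHz for integer k ≥ 0.
k=0: 10.55 kHz.
k=1: 19.15 kHz, 40.25 kHz.
k=2: 48.85 kHz, 69.95 kHz.
k=3: 78.55 kHz, 99.65 kHz.
k=4: 108.25 kHz, 129.35 kHz.
Within [26.3 kHz, 96.55 kHz]: 40.25 kHz, 48.85 kHz, 69.95 kHz, 78.55 kHz.

40.25 kHz, 48.85 kHz, 69.95 kHz, 78.55 kHz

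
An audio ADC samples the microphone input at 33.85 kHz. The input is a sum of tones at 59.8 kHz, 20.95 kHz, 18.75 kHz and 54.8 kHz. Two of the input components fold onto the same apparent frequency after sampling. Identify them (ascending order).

fs/2 = 16.925 kHz.
59.8 kHz mod fs = 25.95 kHz.
25.95 kHz > fs/2 = 16.925 kHz, folds to fs − 25.95 kHz = 7.9 kHz.
20.95 kHz > fs/2 = 16.925 kHz, folds to fs − 20.95 kHz = 12.9 kHz.
18.75 kHz > fs/2 = 16.925 kHz, folds to fs − 18.75 kHz = 15.1 kHz.
54.8 kHz mod fs = 20.95 kHz.
20.95 kHz > fs/2 = 16.925 kHz, folds to fs − 20.95 kHz = 12.9 kHz.
20.95 kHz and 54.8 kHz both map to 12.9 kHz.

20.95 kHz, 54.8 kHz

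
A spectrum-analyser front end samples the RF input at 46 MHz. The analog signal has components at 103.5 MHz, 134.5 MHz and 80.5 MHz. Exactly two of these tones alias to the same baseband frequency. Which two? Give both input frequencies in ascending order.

fs/2 = 23 MHz.
103.5 MHz mod fs = 11.5 MHz.
11.5 MHz ≤ fs/2 = 23 MHz, appears at 11.5 MHz.
134.5 MHz mod fs = 42.5 MHz.
42.5 MHz > fs/2 = 23 MHz, folds to fs − 42.5 MHz = 3.5 MHz.
80.5 MHz mod fs = 34.5 MHz.
34.5 MHz > fs/2 = 23 MHz, folds to fs − 34.5 MHz = 11.5 MHz.
80.5 MHz and 103.5 MHz both map to 11.5 MHz.

80.5 MHz, 103.5 MHz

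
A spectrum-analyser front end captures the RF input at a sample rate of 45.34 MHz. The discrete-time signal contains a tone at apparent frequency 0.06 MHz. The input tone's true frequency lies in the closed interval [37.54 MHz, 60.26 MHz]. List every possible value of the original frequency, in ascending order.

45.28 MHz, 45.4 MHz

Frequencies that alias to 0.06 MHz are k·fs ± 0.06 MHz for integer k ≥ 0.
k=0: 0.06 MHz.
k=1: 45.28 MHz, 45.4 MHz.
k=2: 90.62 MHz, 90.74 MHz.
Within [37.54 MHz, 60.26 MHz]: 45.28 MHz, 45.4 MHz.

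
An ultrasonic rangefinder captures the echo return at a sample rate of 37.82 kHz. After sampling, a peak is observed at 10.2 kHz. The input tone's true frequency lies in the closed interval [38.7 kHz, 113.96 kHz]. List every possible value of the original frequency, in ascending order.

48.02 kHz, 65.44 kHz, 85.84 kHz, 103.26 kHz

Frequencies that alias to 10.2 kHz are k·fs ± 10.2 kHz for integer k ≥ 0.
k=0: 10.2 kHz.
k=1: 27.62 kHz, 48.02 kHz.
k=2: 65.44 kHz, 85.84 kHz.
k=3: 103.26 kHz, 123.66 kHz.
k=4: 141.08 kHz, 161.48 kHz.
Within [38.7 kHz, 113.96 kHz]: 48.02 kHz, 65.44 kHz, 85.84 kHz, 103.26 kHz.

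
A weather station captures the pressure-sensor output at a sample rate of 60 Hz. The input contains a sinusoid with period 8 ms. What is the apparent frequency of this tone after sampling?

5 Hz

T = 8 ms → f = 1/T = 125 Hz.
125 Hz mod fs = 5 Hz.
5 Hz ≤ fs/2 = 30 Hz, appears at 5 Hz.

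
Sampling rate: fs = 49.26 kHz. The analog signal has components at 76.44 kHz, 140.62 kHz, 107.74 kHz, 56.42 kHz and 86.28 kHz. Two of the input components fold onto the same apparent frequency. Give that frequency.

7.16 kHz

fs/2 = 24.63 kHz.
76.44 kHz mod fs = 27.18 kHz.
27.18 kHz > fs/2 = 24.63 kHz, folds to fs − 27.18 kHz = 22.08 kHz.
140.62 kHz mod fs = 42.1 kHz.
42.1 kHz > fs/2 = 24.63 kHz, folds to fs − 42.1 kHz = 7.16 kHz.
107.74 kHz mod fs = 9.22 kHz.
9.22 kHz ≤ fs/2 = 24.63 kHz, appears at 9.22 kHz.
56.42 kHz mod fs = 7.16 kHz.
7.16 kHz ≤ fs/2 = 24.63 kHz, appears at 7.16 kHz.
86.28 kHz mod fs = 37.02 kHz.
37.02 kHz > fs/2 = 24.63 kHz, folds to fs − 37.02 kHz = 12.24 kHz.
56.42 kHz and 140.62 kHz both map to 7.16 kHz.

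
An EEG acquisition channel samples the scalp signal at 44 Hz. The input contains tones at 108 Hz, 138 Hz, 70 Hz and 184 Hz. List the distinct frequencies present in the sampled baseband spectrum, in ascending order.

6 Hz, 8 Hz, 18 Hz, 20 Hz

fs/2 = 22 Hz.
108 Hz mod fs = 20 Hz.
20 Hz ≤ fs/2 = 22 Hz, appears at 20 Hz.
138 Hz mod fs = 6 Hz.
6 Hz ≤ fs/2 = 22 Hz, appears at 6 Hz.
70 Hz mod fs = 26 Hz.
26 Hz > fs/2 = 22 Hz, folds to fs − 26 Hz = 18 Hz.
184 Hz mod fs = 8 Hz.
8 Hz ≤ fs/2 = 22 Hz, appears at 8 Hz.
Distinct values: {6 Hz, 8 Hz, 18 Hz, 20 Hz}.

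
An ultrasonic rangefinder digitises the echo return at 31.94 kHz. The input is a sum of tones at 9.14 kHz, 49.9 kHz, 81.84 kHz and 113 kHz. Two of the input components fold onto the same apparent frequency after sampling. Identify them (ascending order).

49.9 kHz, 81.84 kHz

fs/2 = 15.97 kHz.
9.14 kHz ≤ fs/2 = 15.97 kHz, passes unchanged.
49.9 kHz mod fs = 17.96 kHz.
17.96 kHz > fs/2 = 15.97 kHz, folds to fs − 17.96 kHz = 13.98 kHz.
81.84 kHz mod fs = 17.96 kHz.
17.96 kHz > fs/2 = 15.97 kHz, folds to fs − 17.96 kHz = 13.98 kHz.
113 kHz mod fs = 17.18 kHz.
17.18 kHz > fs/2 = 15.97 kHz, folds to fs − 17.18 kHz = 14.76 kHz.
49.9 kHz and 81.84 kHz both map to 13.98 kHz.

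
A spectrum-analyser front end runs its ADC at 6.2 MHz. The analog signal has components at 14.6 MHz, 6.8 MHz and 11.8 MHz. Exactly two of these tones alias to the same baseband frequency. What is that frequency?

0.6 MHz

fs/2 = 3.1 MHz.
14.6 MHz mod fs = 2.2 MHz.
2.2 MHz ≤ fs/2 = 3.1 MHz, appears at 2.2 MHz.
6.8 MHz mod fs = 0.6 MHz.
0.6 MHz ≤ fs/2 = 3.1 MHz, appears at 0.6 MHz.
11.8 MHz mod fs = 5.6 MHz.
5.6 MHz > fs/2 = 3.1 MHz, folds to fs − 5.6 MHz = 0.6 MHz.
6.8 MHz and 11.8 MHz both map to 0.6 MHz.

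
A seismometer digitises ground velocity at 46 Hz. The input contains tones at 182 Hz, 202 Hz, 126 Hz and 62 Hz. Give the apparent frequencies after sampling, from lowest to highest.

2 Hz, 12 Hz, 16 Hz, 18 Hz

fs/2 = 23 Hz.
182 Hz mod fs = 44 Hz.
44 Hz > fs/2 = 23 Hz, folds to fs − 44 Hz = 2 Hz.
202 Hz mod fs = 18 Hz.
18 Hz ≤ fs/2 = 23 Hz, appears at 18 Hz.
126 Hz mod fs = 34 Hz.
34 Hz > fs/2 = 23 Hz, folds to fs − 34 Hz = 12 Hz.
62 Hz mod fs = 16 Hz.
16 Hz ≤ fs/2 = 23 Hz, appears at 16 Hz.
Distinct values: {2 Hz, 12 Hz, 16 Hz, 18 Hz}.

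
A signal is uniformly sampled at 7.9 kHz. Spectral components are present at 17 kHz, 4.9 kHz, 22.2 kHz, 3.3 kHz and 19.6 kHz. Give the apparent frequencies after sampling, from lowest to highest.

fs/2 = 3.95 kHz.
17 kHz mod fs = 1.2 kHz.
1.2 kHz ≤ fs/2 = 3.95 kHz, appears at 1.2 kHz.
4.9 kHz > fs/2 = 3.95 kHz, folds to fs − 4.9 kHz = 3 kHz.
22.2 kHz mod fs = 6.4 kHz.
6.4 kHz > fs/2 = 3.95 kHz, folds to fs − 6.4 kHz = 1.5 kHz.
3.3 kHz ≤ fs/2 = 3.95 kHz, passes unchanged.
19.6 kHz mod fs = 3.8 kHz.
3.8 kHz ≤ fs/2 = 3.95 kHz, appears at 3.8 kHz.
Distinct values: {1.2 kHz, 1.5 kHz, 3 kHz, 3.3 kHz, 3.8 kHz}.

1.2 kHz, 1.5 kHz, 3 kHz, 3.3 kHz, 3.8 kHz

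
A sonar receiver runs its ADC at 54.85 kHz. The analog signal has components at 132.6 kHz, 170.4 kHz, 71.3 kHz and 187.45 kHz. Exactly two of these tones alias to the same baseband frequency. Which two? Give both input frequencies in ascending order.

fs/2 = 27.425 kHz.
132.6 kHz mod fs = 22.9 kHz.
22.9 kHz ≤ fs/2 = 27.425 kHz, appears at 22.9 kHz.
170.4 kHz mod fs = 5.85 kHz.
5.85 kHz ≤ fs/2 = 27.425 kHz, appears at 5.85 kHz.
71.3 kHz mod fs = 16.45 kHz.
16.45 kHz ≤ fs/2 = 27.425 kHz, appears at 16.45 kHz.
187.45 kHz mod fs = 22.9 kHz.
22.9 kHz ≤ fs/2 = 27.425 kHz, appears at 22.9 kHz.
132.6 kHz and 187.45 kHz both map to 22.9 kHz.

132.6 kHz, 187.45 kHz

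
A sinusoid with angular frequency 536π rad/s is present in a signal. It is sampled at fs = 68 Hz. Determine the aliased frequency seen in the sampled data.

4 Hz

ω = 536π rad/s → f = ω/(2π) = 268 Hz.
268 Hz mod fs = 64 Hz.
64 Hz > fs/2 = 34 Hz, folds to fs − 64 Hz = 4 Hz.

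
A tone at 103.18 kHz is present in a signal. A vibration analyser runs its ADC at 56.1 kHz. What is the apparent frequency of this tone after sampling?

103.18 kHz mod fs = 47.08 kHz.
47.08 kHz > fs/2 = 28.05 kHz, folds to fs − 47.08 kHz = 9.02 kHz.

9.02 kHz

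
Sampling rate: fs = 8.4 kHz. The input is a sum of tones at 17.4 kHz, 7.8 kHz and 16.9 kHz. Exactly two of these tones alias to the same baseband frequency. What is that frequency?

0.6 kHz

fs/2 = 4.2 kHz.
17.4 kHz mod fs = 0.6 kHz.
0.6 kHz ≤ fs/2 = 4.2 kHz, appears at 0.6 kHz.
7.8 kHz > fs/2 = 4.2 kHz, folds to fs − 7.8 kHz = 0.6 kHz.
16.9 kHz mod fs = 0.1 kHz.
0.1 kHz ≤ fs/2 = 4.2 kHz, appears at 0.1 kHz.
7.8 kHz and 17.4 kHz both map to 0.6 kHz.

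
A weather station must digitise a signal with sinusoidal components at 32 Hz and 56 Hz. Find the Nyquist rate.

Highest-frequency component: 56 Hz.
Nyquist rate = 2 × 56 Hz = 112 Hz.

112 Hz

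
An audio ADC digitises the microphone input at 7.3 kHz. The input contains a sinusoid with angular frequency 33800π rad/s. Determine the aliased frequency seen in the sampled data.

ω = 33800π rad/s → f = ω/(2π) = 16900 Hz = 16.9 kHz.
16.9 kHz mod fs = 2.3 kHz.
2.3 kHz ≤ fs/2 = 3.65 kHz, appears at 2.3 kHz.

2.3 kHz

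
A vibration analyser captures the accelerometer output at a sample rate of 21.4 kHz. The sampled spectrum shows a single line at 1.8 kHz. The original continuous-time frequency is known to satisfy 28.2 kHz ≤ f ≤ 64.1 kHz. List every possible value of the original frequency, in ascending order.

Frequencies that alias to 1.8 kHz are k·fs ± 1.8 kHz for integer k ≥ 0.
k=0: 1.8 kHz.
k=1: 19.6 kHz, 23.2 kHz.
k=2: 41 kHz, 44.6 kHz.
k=3: 62.4 kHz, 66 kHz.
k=4: 83.8 kHz, 87.4 kHz.
Within [28.2 kHz, 64.1 kHz]: 41 kHz, 44.6 kHz, 62.4 kHz.

41 kHz, 44.6 kHz, 62.4 kHz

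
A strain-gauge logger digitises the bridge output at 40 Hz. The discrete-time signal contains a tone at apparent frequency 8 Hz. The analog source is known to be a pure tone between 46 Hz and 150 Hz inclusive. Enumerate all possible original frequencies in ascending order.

48 Hz, 72 Hz, 88 Hz, 112 Hz, 128 Hz

Frequencies that alias to 8 Hz are k·fs ± 8 Hz for integer k ≥ 0.
k=0: 8 Hz.
k=1: 32 Hz, 48 Hz.
k=2: 72 Hz, 88 Hz.
k=3: 112 Hz, 128 Hz.
k=4: 152 Hz, 168 Hz.
Within [46 Hz, 150 Hz]: 48 Hz, 72 Hz, 88 Hz, 112 Hz, 128 Hz.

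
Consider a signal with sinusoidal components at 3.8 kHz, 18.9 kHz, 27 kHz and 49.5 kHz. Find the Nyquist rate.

Highest-frequency component: 49.5 kHz.
Nyquist rate = 2 × 49.5 kHz = 99 kHz.

99 kHz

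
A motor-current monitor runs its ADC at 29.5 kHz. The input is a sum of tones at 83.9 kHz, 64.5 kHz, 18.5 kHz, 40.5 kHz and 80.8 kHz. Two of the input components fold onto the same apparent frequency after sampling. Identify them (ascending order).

fs/2 = 14.75 kHz.
83.9 kHz mod fs = 24.9 kHz.
24.9 kHz > fs/2 = 14.75 kHz, folds to fs − 24.9 kHz = 4.6 kHz.
64.5 kHz mod fs = 5.5 kHz.
5.5 kHz ≤ fs/2 = 14.75 kHz, appears at 5.5 kHz.
18.5 kHz > fs/2 = 14.75 kHz, folds to fs − 18.5 kHz = 11 kHz.
40.5 kHz mod fs = 11 kHz.
11 kHz ≤ fs/2 = 14.75 kHz, appears at 11 kHz.
80.8 kHz mod fs = 21.8 kHz.
21.8 kHz > fs/2 = 14.75 kHz, folds to fs − 21.8 kHz = 7.7 kHz.
18.5 kHz and 40.5 kHz both map to 11 kHz.

18.5 kHz, 40.5 kHz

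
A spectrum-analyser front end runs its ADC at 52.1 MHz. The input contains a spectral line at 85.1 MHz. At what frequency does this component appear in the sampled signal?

19.1 MHz

85.1 MHz mod fs = 33 MHz.
33 MHz > fs/2 = 26.05 MHz, folds to fs − 33 MHz = 19.1 MHz.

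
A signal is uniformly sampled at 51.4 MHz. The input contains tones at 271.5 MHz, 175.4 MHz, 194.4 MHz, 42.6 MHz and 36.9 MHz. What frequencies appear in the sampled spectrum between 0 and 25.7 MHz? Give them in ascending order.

8.8 MHz, 11.2 MHz, 14.5 MHz, 21.2 MHz

fs/2 = 25.7 MHz.
271.5 MHz mod fs = 14.5 MHz.
14.5 MHz ≤ fs/2 = 25.7 MHz, appears at 14.5 MHz.
175.4 MHz mod fs = 21.2 MHz.
21.2 MHz ≤ fs/2 = 25.7 MHz, appears at 21.2 MHz.
194.4 MHz mod fs = 40.2 MHz.
40.2 MHz > fs/2 = 25.7 MHz, folds to fs − 40.2 MHz = 11.2 MHz.
42.6 MHz > fs/2 = 25.7 MHz, folds to fs − 42.6 MHz = 8.8 MHz.
36.9 MHz > fs/2 = 25.7 MHz, folds to fs − 36.9 MHz = 14.5 MHz.
Distinct values: {8.8 MHz, 11.2 MHz, 14.5 MHz, 21.2 MHz}.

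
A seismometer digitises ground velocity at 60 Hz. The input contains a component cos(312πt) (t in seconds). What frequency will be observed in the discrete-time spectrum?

24 Hz

ω = 312π rad/s → f = ω/(2π) = 156 Hz.
156 Hz mod fs = 36 Hz.
36 Hz > fs/2 = 30 Hz, folds to fs − 36 Hz = 24 Hz.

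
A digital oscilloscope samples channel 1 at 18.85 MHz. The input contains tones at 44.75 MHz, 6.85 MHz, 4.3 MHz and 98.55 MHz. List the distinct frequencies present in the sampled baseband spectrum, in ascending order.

fs/2 = 9.425 MHz.
44.75 MHz mod fs = 7.05 MHz.
7.05 MHz ≤ fs/2 = 9.425 MHz, appears at 7.05 MHz.
6.85 MHz ≤ fs/2 = 9.425 MHz, passes unchanged.
4.3 MHz ≤ fs/2 = 9.425 MHz, passes unchanged.
98.55 MHz mod fs = 4.3 MHz.
4.3 MHz ≤ fs/2 = 9.425 MHz, appears at 4.3 MHz.
Distinct values: {4.3 MHz, 6.85 MHz, 7.05 MHz}.

4.3 MHz, 6.85 MHz, 7.05 MHz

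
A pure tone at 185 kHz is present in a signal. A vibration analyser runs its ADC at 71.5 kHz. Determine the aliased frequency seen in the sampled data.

185 kHz mod fs = 42 kHz.
42 kHz > fs/2 = 35.75 kHz, folds to fs − 42 kHz = 29.5 kHz.

29.5 kHz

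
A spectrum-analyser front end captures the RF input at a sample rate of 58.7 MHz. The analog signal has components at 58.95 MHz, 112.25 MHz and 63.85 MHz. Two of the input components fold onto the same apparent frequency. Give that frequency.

fs/2 = 29.35 MHz.
58.95 MHz mod fs = 0.25 MHz.
0.25 MHz ≤ fs/2 = 29.35 MHz, appears at 0.25 MHz.
112.25 MHz mod fs = 53.55 MHz.
53.55 MHz > fs/2 = 29.35 MHz, folds to fs − 53.55 MHz = 5.15 MHz.
63.85 MHz mod fs = 5.15 MHz.
5.15 MHz ≤ fs/2 = 29.35 MHz, appears at 5.15 MHz.
63.85 MHz and 112.25 MHz both map to 5.15 MHz.

5.15 MHz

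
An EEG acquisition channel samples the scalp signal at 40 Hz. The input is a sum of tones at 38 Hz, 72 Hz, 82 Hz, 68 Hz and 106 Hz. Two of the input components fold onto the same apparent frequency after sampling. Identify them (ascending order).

fs/2 = 20 Hz.
38 Hz > fs/2 = 20 Hz, folds to fs − 38 Hz = 2 Hz.
72 Hz mod fs = 32 Hz.
32 Hz > fs/2 = 20 Hz, folds to fs − 32 Hz = 8 Hz.
82 Hz mod fs = 2 Hz.
2 Hz ≤ fs/2 = 20 Hz, appears at 2 Hz.
68 Hz mod fs = 28 Hz.
28 Hz > fs/2 = 20 Hz, folds to fs − 28 Hz = 12 Hz.
106 Hz mod fs = 26 Hz.
26 Hz > fs/2 = 20 Hz, folds to fs − 26 Hz = 14 Hz.
38 Hz and 82 Hz both map to 2 Hz.

38 Hz, 82 Hz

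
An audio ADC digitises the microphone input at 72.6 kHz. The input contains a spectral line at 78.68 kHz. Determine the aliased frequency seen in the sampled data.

6.08 kHz

78.68 kHz mod fs = 6.08 kHz.
6.08 kHz ≤ fs/2 = 36.3 kHz, appears at 6.08 kHz.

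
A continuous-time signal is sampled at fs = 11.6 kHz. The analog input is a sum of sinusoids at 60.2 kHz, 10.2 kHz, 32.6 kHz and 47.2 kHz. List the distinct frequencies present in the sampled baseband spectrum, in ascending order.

0.8 kHz, 1.4 kHz, 2.2 kHz

fs/2 = 5.8 kHz.
60.2 kHz mod fs = 2.2 kHz.
2.2 kHz ≤ fs/2 = 5.8 kHz, appears at 2.2 kHz.
10.2 kHz > fs/2 = 5.8 kHz, folds to fs − 10.2 kHz = 1.4 kHz.
32.6 kHz mod fs = 9.4 kHz.
9.4 kHz > fs/2 = 5.8 kHz, folds to fs − 9.4 kHz = 2.2 kHz.
47.2 kHz mod fs = 0.8 kHz.
0.8 kHz ≤ fs/2 = 5.8 kHz, appears at 0.8 kHz.
Distinct values: {0.8 kHz, 1.4 kHz, 2.2 kHz}.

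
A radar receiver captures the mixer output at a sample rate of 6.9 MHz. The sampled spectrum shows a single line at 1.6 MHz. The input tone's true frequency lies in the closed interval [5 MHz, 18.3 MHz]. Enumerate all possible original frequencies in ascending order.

Frequencies that alias to 1.6 MHz are k·fs ± 1.6 MHz for integer k ≥ 0.
k=0: 1.6 MHz.
k=1: 5.3 MHz, 8.5 MHz.
k=2: 12.2 MHz, 15.4 MHz.
k=3: 19.1 MHz, 22.3 MHz.
Within [5 MHz, 18.3 MHz]: 5.3 MHz, 8.5 MHz, 12.2 MHz, 15.4 MHz.

5.3 MHz, 8.5 MHz, 12.2 MHz, 15.4 MHz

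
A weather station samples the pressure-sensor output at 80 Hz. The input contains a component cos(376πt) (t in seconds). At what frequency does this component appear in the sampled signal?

ω = 376π rad/s → f = ω/(2π) = 188 Hz.
188 Hz mod fs = 28 Hz.
28 Hz ≤ fs/2 = 40 Hz, appears at 28 Hz.

28 Hz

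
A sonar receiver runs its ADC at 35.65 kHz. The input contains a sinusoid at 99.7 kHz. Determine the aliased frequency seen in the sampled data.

99.7 kHz mod fs = 28.4 kHz.
28.4 kHz > fs/2 = 17.825 kHz, folds to fs − 28.4 kHz = 7.25 kHz.

7.25 kHz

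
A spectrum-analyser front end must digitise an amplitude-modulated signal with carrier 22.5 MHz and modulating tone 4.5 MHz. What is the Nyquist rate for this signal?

54 MHz

AM sidebands sit at fc ± fm = 18 MHz and 27 MHz.
Highest-frequency component: 27 MHz.
Nyquist rate = 2 × 27 MHz = 54 MHz.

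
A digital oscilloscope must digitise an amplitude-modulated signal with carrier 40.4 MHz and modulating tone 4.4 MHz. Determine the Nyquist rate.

89.6 MHz

AM sidebands sit at fc ± fm = 36 MHz and 44.8 MHz.
Highest-frequency component: 44.8 MHz.
Nyquist rate = 2 × 44.8 MHz = 89.6 MHz.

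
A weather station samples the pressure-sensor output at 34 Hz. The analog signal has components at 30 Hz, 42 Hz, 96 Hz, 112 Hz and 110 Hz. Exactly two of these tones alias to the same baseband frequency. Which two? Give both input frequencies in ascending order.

fs/2 = 17 Hz.
30 Hz > fs/2 = 17 Hz, folds to fs − 30 Hz = 4 Hz.
42 Hz mod fs = 8 Hz.
8 Hz ≤ fs/2 = 17 Hz, appears at 8 Hz.
96 Hz mod fs = 28 Hz.
28 Hz > fs/2 = 17 Hz, folds to fs − 28 Hz = 6 Hz.
112 Hz mod fs = 10 Hz.
10 Hz ≤ fs/2 = 17 Hz, appears at 10 Hz.
110 Hz mod fs = 8 Hz.
8 Hz ≤ fs/2 = 17 Hz, appears at 8 Hz.
42 Hz and 110 Hz both map to 8 Hz.

42 Hz, 110 Hz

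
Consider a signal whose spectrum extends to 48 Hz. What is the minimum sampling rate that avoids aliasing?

Nyquist rate = 2 × 48 Hz = 96 Hz.

96 Hz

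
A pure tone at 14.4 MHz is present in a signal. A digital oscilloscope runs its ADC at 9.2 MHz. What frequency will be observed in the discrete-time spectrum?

14.4 MHz mod fs = 5.2 MHz.
5.2 MHz > fs/2 = 4.6 MHz, folds to fs − 5.2 MHz = 4 MHz.

4 MHz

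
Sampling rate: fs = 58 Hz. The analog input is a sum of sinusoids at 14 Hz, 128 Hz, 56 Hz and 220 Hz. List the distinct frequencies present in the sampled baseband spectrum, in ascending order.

2 Hz, 12 Hz, 14 Hz

fs/2 = 29 Hz.
14 Hz ≤ fs/2 = 29 Hz, passes unchanged.
128 Hz mod fs = 12 Hz.
12 Hz ≤ fs/2 = 29 Hz, appears at 12 Hz.
56 Hz > fs/2 = 29 Hz, folds to fs − 56 Hz = 2 Hz.
220 Hz mod fs = 46 Hz.
46 Hz > fs/2 = 29 Hz, folds to fs − 46 Hz = 12 Hz.
Distinct values: {2 Hz, 12 Hz, 14 Hz}.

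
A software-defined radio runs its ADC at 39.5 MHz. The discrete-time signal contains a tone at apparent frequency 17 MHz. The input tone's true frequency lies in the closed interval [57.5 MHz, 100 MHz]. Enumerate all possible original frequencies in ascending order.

Frequencies that alias to 17 MHz are k·fs ± 17 MHz for integer k ≥ 0.
k=0: 17 MHz.
k=1: 22.5 MHz, 56.5 MHz.
k=2: 62 MHz, 96 MHz.
k=3: 101.5 MHz, 135.5 MHz.
Within [57.5 MHz, 100 MHz]: 62 MHz, 96 MHz.

62 MHz, 96 MHz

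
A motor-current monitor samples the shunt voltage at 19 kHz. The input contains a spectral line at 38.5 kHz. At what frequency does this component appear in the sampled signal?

0.5 kHz

38.5 kHz mod fs = 0.5 kHz.
0.5 kHz ≤ fs/2 = 9.5 kHz, appears at 0.5 kHz.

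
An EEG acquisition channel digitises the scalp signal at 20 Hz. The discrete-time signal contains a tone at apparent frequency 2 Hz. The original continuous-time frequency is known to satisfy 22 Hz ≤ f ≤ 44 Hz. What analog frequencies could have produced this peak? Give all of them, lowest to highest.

22 Hz, 38 Hz, 42 Hz

Frequencies that alias to 2 Hz are k·fs ± 2 Hz for integer k ≥ 0.
k=0: 2 Hz.
k=1: 18 Hz, 22 Hz.
k=2: 38 Hz, 42 Hz.
k=3: 58 Hz, 62 Hz.
Within [22 Hz, 44 Hz]: 22 Hz, 38 Hz, 42 Hz.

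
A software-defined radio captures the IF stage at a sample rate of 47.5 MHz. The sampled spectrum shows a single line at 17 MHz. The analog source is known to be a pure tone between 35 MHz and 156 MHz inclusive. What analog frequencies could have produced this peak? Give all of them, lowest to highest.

Frequencies that alias to 17 MHz are k·fs ± 17 MHz for integer k ≥ 0.
k=0: 17 MHz.
k=1: 30.5 MHz, 64.5 MHz.
k=2: 78 MHz, 112 MHz.
k=3: 125.5 MHz, 159.5 MHz.
k=4: 173 MHz, 207 MHz.
Within [35 MHz, 156 MHz]: 64.5 MHz, 78 MHz, 112 MHz, 125.5 MHz.

64.5 MHz, 78 MHz, 112 MHz, 125.5 MHz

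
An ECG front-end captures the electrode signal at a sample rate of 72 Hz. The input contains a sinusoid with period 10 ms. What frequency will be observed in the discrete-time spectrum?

28 Hz

T = 10 ms → f = 1/T = 100 Hz.
100 Hz mod fs = 28 Hz.
28 Hz ≤ fs/2 = 36 Hz, appears at 28 Hz.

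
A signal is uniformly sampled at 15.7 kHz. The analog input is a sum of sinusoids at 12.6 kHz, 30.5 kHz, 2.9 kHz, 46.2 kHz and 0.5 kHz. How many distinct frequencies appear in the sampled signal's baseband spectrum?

4

fs/2 = 7.85 kHz.
12.6 kHz > fs/2 = 7.85 kHz, folds to fs − 12.6 kHz = 3.1 kHz.
30.5 kHz mod fs = 14.8 kHz.
14.8 kHz > fs/2 = 7.85 kHz, folds to fs − 14.8 kHz = 0.9 kHz.
2.9 kHz ≤ fs/2 = 7.85 kHz, passes unchanged.
46.2 kHz mod fs = 14.8 kHz.
14.8 kHz > fs/2 = 7.85 kHz, folds to fs − 14.8 kHz = 0.9 kHz.
0.5 kHz ≤ fs/2 = 7.85 kHz, passes unchanged.
Distinct values: {0.5 kHz, 0.9 kHz, 2.9 kHz, 3.1 kHz} → 4.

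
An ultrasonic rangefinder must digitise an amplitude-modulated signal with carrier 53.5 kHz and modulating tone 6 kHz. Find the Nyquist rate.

119 kHz

AM sidebands sit at fc ± fm = 47.5 kHz and 59.5 kHz.
Highest-frequency component: 59.5 kHz.
Nyquist rate = 2 × 59.5 kHz = 119 kHz.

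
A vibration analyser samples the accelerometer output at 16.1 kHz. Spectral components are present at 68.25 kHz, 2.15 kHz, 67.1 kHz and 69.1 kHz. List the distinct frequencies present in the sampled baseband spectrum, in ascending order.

2.15 kHz, 2.7 kHz, 3.85 kHz, 4.7 kHz

fs/2 = 8.05 kHz.
68.25 kHz mod fs = 3.85 kHz.
3.85 kHz ≤ fs/2 = 8.05 kHz, appears at 3.85 kHz.
2.15 kHz ≤ fs/2 = 8.05 kHz, passes unchanged.
67.1 kHz mod fs = 2.7 kHz.
2.7 kHz ≤ fs/2 = 8.05 kHz, appears at 2.7 kHz.
69.1 kHz mod fs = 4.7 kHz.
4.7 kHz ≤ fs/2 = 8.05 kHz, appears at 4.7 kHz.
Distinct values: {2.15 kHz, 2.7 kHz, 3.85 kHz, 4.7 kHz}.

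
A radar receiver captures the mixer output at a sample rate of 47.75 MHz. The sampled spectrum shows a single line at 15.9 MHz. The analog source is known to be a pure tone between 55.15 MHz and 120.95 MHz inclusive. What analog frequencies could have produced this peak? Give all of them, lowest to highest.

Frequencies that alias to 15.9 MHz are k·fs ± 15.9 MHz for integer k ≥ 0.
k=0: 15.9 MHz.
k=1: 31.85 MHz, 63.65 MHz.
k=2: 79.6 MHz, 111.4 MHz.
k=3: 127.35 MHz, 159.15 MHz.
Within [55.15 MHz, 120.95 MHz]: 63.65 MHz, 79.6 MHz, 111.4 MHz.

63.65 MHz, 79.6 MHz, 111.4 MHz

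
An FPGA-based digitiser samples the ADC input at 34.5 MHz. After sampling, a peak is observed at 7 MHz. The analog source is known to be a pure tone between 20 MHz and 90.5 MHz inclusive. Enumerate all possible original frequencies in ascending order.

Frequencies that alias to 7 MHz are k·fs ± 7 MHz for integer k ≥ 0.
k=0: 7 MHz.
k=1: 27.5 MHz, 41.5 MHz.
k=2: 62 MHz, 76 MHz.
k=3: 96.5 MHz, 110.5 MHz.
Within [20 MHz, 90.5 MHz]: 27.5 MHz, 41.5 MHz, 62 MHz, 76 MHz.

27.5 MHz, 41.5 MHz, 62 MHz, 76 MHz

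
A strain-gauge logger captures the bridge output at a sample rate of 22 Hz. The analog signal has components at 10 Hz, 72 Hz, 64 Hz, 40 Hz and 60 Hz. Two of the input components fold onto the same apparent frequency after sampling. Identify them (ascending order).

fs/2 = 11 Hz.
10 Hz ≤ fs/2 = 11 Hz, passes unchanged.
72 Hz mod fs = 6 Hz.
6 Hz ≤ fs/2 = 11 Hz, appears at 6 Hz.
64 Hz mod fs = 20 Hz.
20 Hz > fs/2 = 11 Hz, folds to fs − 20 Hz = 2 Hz.
40 Hz mod fs = 18 Hz.
18 Hz > fs/2 = 11 Hz, folds to fs − 18 Hz = 4 Hz.
60 Hz mod fs = 16 Hz.
16 Hz > fs/2 = 11 Hz, folds to fs − 16 Hz = 6 Hz.
60 Hz and 72 Hz both map to 6 Hz.

60 Hz, 72 Hz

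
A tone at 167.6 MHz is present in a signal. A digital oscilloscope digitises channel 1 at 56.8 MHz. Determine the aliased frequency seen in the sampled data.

167.6 MHz mod fs = 54 MHz.
54 MHz > fs/2 = 28.4 MHz, folds to fs − 54 MHz = 2.8 MHz.

2.8 MHz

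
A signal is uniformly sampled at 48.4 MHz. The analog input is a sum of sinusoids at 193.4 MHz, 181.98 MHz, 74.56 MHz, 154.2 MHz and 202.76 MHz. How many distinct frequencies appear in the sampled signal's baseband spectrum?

fs/2 = 24.2 MHz.
193.4 MHz mod fs = 48.2 MHz.
48.2 MHz > fs/2 = 24.2 MHz, folds to fs − 48.2 MHz = 0.2 MHz.
181.98 MHz mod fs = 36.78 MHz.
36.78 MHz > fs/2 = 24.2 MHz, folds to fs − 36.78 MHz = 11.62 MHz.
74.56 MHz mod fs = 26.16 MHz.
26.16 MHz > fs/2 = 24.2 MHz, folds to fs − 26.16 MHz = 22.24 MHz.
154.2 MHz mod fs = 9 MHz.
9 MHz ≤ fs/2 = 24.2 MHz, appears at 9 MHz.
202.76 MHz mod fs = 9.16 MHz.
9.16 MHz ≤ fs/2 = 24.2 MHz, appears at 9.16 MHz.
Distinct values: {0.2 MHz, 9 MHz, 9.16 MHz, 11.62 MHz, 22.24 MHz} → 5.

5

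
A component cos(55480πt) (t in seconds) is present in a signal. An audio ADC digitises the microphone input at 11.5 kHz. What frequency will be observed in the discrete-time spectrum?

4.74 kHz

ω = 55480π rad/s → f = ω/(2π) = 27740 Hz = 27.74 kHz.
27.74 kHz mod fs = 4.74 kHz.
4.74 kHz ≤ fs/2 = 5.75 kHz, appears at 4.74 kHz.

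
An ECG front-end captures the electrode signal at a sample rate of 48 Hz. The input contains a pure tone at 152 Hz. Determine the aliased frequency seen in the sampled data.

8 Hz

152 Hz mod fs = 8 Hz.
8 Hz ≤ fs/2 = 24 Hz, appears at 8 Hz.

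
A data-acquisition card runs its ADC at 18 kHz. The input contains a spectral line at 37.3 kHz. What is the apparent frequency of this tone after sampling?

1.3 kHz

37.3 kHz mod fs = 1.3 kHz.
1.3 kHz ≤ fs/2 = 9 kHz, appears at 1.3 kHz.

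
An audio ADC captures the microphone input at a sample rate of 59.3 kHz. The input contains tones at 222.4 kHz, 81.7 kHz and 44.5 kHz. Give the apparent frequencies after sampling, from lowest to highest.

fs/2 = 29.65 kHz.
222.4 kHz mod fs = 44.5 kHz.
44.5 kHz > fs/2 = 29.65 kHz, folds to fs − 44.5 kHz = 14.8 kHz.
81.7 kHz mod fs = 22.4 kHz.
22.4 kHz ≤ fs/2 = 29.65 kHz, appears at 22.4 kHz.
44.5 kHz > fs/2 = 29.65 kHz, folds to fs − 44.5 kHz = 14.8 kHz.
Distinct values: {14.8 kHz, 22.4 kHz}.

14.8 kHz, 22.4 kHz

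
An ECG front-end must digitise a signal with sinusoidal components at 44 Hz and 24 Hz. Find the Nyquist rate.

88 Hz

Highest-frequency component: 44 Hz.
Nyquist rate = 2 × 44 Hz = 88 Hz.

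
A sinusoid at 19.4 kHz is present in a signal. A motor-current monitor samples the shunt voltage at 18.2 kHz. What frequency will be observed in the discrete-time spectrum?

19.4 kHz mod fs = 1.2 kHz.
1.2 kHz ≤ fs/2 = 9.1 kHz, appears at 1.2 kHz.

1.2 kHz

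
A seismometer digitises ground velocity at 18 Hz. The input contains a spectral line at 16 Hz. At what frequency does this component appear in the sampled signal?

16 Hz > fs/2 = 9 Hz, folds to fs − 16 Hz = 2 Hz.

2 Hz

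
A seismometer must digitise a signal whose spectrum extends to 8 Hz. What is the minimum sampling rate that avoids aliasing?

Nyquist rate = 2 × 8 Hz = 16 Hz.

16 Hz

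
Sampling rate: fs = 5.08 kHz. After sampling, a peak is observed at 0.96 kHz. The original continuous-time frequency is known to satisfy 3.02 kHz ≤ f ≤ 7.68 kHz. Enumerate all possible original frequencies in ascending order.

4.12 kHz, 6.04 kHz

Frequencies that alias to 0.96 kHz are k·fs ± 0.96 kHz for integer k ≥ 0.
k=0: 0.96 kHz.
k=1: 4.12 kHz, 6.04 kHz.
k=2: 9.2 kHz, 11.12 kHz.
Within [3.02 kHz, 7.68 kHz]: 4.12 kHz, 6.04 kHz.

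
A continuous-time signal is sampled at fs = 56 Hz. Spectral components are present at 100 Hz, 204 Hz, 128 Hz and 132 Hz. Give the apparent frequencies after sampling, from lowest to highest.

12 Hz, 16 Hz, 20 Hz

fs/2 = 28 Hz.
100 Hz mod fs = 44 Hz.
44 Hz > fs/2 = 28 Hz, folds to fs − 44 Hz = 12 Hz.
204 Hz mod fs = 36 Hz.
36 Hz > fs/2 = 28 Hz, folds to fs − 36 Hz = 20 Hz.
128 Hz mod fs = 16 Hz.
16 Hz ≤ fs/2 = 28 Hz, appears at 16 Hz.
132 Hz mod fs = 20 Hz.
20 Hz ≤ fs/2 = 28 Hz, appears at 20 Hz.
Distinct values: {12 Hz, 16 Hz, 20 Hz}.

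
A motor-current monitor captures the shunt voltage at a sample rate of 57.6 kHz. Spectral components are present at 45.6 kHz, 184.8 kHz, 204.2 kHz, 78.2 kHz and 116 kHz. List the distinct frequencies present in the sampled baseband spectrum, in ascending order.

0.8 kHz, 12 kHz, 20.6 kHz, 26.2 kHz

fs/2 = 28.8 kHz.
45.6 kHz > fs/2 = 28.8 kHz, folds to fs − 45.6 kHz = 12 kHz.
184.8 kHz mod fs = 12 kHz.
12 kHz ≤ fs/2 = 28.8 kHz, appears at 12 kHz.
204.2 kHz mod fs = 31.4 kHz.
31.4 kHz > fs/2 = 28.8 kHz, folds to fs − 31.4 kHz = 26.2 kHz.
78.2 kHz mod fs = 20.6 kHz.
20.6 kHz ≤ fs/2 = 28.8 kHz, appears at 20.6 kHz.
116 kHz mod fs = 0.8 kHz.
0.8 kHz ≤ fs/2 = 28.8 kHz, appears at 0.8 kHz.
Distinct values: {0.8 kHz, 12 kHz, 20.6 kHz, 26.2 kHz}.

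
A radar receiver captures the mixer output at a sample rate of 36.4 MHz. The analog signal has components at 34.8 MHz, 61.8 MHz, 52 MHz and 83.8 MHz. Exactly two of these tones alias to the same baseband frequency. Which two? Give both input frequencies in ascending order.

61.8 MHz, 83.8 MHz

fs/2 = 18.2 MHz.
34.8 MHz > fs/2 = 18.2 MHz, folds to fs − 34.8 MHz = 1.6 MHz.
61.8 MHz mod fs = 25.4 MHz.
25.4 MHz > fs/2 = 18.2 MHz, folds to fs − 25.4 MHz = 11 MHz.
52 MHz mod fs = 15.6 MHz.
15.6 MHz ≤ fs/2 = 18.2 MHz, appears at 15.6 MHz.
83.8 MHz mod fs = 11 MHz.
11 MHz ≤ fs/2 = 18.2 MHz, appears at 11 MHz.
61.8 MHz and 83.8 MHz both map to 11 MHz.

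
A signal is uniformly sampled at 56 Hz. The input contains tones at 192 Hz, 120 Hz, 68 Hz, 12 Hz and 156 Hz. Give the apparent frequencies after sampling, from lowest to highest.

8 Hz, 12 Hz, 24 Hz

fs/2 = 28 Hz.
192 Hz mod fs = 24 Hz.
24 Hz ≤ fs/2 = 28 Hz, appears at 24 Hz.
120 Hz mod fs = 8 Hz.
8 Hz ≤ fs/2 = 28 Hz, appears at 8 Hz.
68 Hz mod fs = 12 Hz.
12 Hz ≤ fs/2 = 28 Hz, appears at 12 Hz.
12 Hz ≤ fs/2 = 28 Hz, passes unchanged.
156 Hz mod fs = 44 Hz.
44 Hz > fs/2 = 28 Hz, folds to fs − 44 Hz = 12 Hz.
Distinct values: {8 Hz, 12 Hz, 24 Hz}.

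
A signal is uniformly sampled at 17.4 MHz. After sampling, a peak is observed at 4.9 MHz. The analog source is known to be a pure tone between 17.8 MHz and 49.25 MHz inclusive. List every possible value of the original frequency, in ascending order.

Frequencies that alias to 4.9 MHz are k·fs ± 4.9 MHz for integer k ≥ 0.
k=0: 4.9 MHz.
k=1: 12.5 MHz, 22.3 MHz.
k=2: 29.9 MHz, 39.7 MHz.
k=3: 47.3 MHz, 57.1 MHz.
k=4: 64.7 MHz, 74.5 MHz.
Within [17.8 MHz, 49.25 MHz]: 22.3 MHz, 29.9 MHz, 39.7 MHz, 47.3 MHz.

22.3 MHz, 29.9 MHz, 39.7 MHz, 47.3 MHz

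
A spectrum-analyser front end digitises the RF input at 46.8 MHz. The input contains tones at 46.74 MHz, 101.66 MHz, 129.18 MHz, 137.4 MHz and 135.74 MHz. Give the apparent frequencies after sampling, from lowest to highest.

0.06 MHz, 3 MHz, 4.66 MHz, 8.06 MHz, 11.22 MHz

fs/2 = 23.4 MHz.
46.74 MHz > fs/2 = 23.4 MHz, folds to fs − 46.74 MHz = 0.06 MHz.
101.66 MHz mod fs = 8.06 MHz.
8.06 MHz ≤ fs/2 = 23.4 MHz, appears at 8.06 MHz.
129.18 MHz mod fs = 35.58 MHz.
35.58 MHz > fs/2 = 23.4 MHz, folds to fs − 35.58 MHz = 11.22 MHz.
137.4 MHz mod fs = 43.8 MHz.
43.8 MHz > fs/2 = 23.4 MHz, folds to fs − 43.8 MHz = 3 MHz.
135.74 MHz mod fs = 42.14 MHz.
42.14 MHz > fs/2 = 23.4 MHz, folds to fs − 42.14 MHz = 4.66 MHz.
Distinct values: {0.06 MHz, 3 MHz, 4.66 MHz, 8.06 MHz, 11.22 MHz}.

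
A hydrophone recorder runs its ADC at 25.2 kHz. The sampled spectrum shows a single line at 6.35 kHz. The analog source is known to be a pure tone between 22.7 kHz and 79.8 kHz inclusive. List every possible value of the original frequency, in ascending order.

Frequencies that alias to 6.35 kHz are k·fs ± 6.35 kHz for integer k ≥ 0.
k=0: 6.35 kHz.
k=1: 18.85 kHz, 31.55 kHz.
k=2: 44.05 kHz, 56.75 kHz.
k=3: 69.25 kHz, 81.95 kHz.
k=4: 94.45 kHz, 107.15 kHz.
Within [22.7 kHz, 79.8 kHz]: 31.55 kHz, 44.05 kHz, 56.75 kHz, 69.25 kHz.

31.55 kHz, 44.05 kHz, 56.75 kHz, 69.25 kHz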